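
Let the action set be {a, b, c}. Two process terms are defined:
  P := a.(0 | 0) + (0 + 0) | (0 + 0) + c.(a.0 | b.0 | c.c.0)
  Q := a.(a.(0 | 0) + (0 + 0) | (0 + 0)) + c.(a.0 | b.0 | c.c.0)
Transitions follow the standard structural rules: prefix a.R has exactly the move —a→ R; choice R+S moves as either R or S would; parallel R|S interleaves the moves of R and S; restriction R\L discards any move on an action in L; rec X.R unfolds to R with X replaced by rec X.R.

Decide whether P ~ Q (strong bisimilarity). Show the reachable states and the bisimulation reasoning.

not bisimilar

P's transition system — 14 states:
  u0 = a.(0 | 0) + (0 + 0) | (0 + 0) + c.(a.0 | b.0 | c.c.0) :: --a--▸ u1, --c--▸ u2
  u1 = 0 | 0 :: (no moves)
  u2 = a.0 | b.0 | c.c.0 :: --a--▸ u3, --b--▸ u4, --c--▸ u5
  u3 = 0 | b.0 | c.c.0 :: --b--▸ u6, --c--▸ u7
  u4 = a.0 | 0 | c.c.0 :: --a--▸ u6, --c--▸ u8
  u5 = a.0 | b.0 | c.0 :: --a--▸ u7, --b--▸ u8, --c--▸ u9
  u6 = 0 | 0 | c.c.0 :: --c--▸ u10
  u7 = 0 | b.0 | c.0 :: --b--▸ u10, --c--▸ u11
  u8 = a.0 | 0 | c.0 :: --a--▸ u10, --c--▸ u12
  u9 = a.0 | b.0 | 0 :: --a--▸ u11, --b--▸ u12
  u10 = 0 | 0 | c.0 :: --c--▸ u13
  u11 = 0 | b.0 | 0 :: --b--▸ u13
  u12 = a.0 | 0 | 0 :: --a--▸ u13
  u13 = 0 | 0 | 0 :: (no moves)
Q's transition system — 15 states:
  v0 = a.(a.(0 | 0) + (0 + 0) | (0 + 0)) + c.(a.0 | b.0 | c.c.0) :: --a--▸ v1, --c--▸ v2
  v1 = a.(0 | 0) + (0 + 0) | (0 + 0) :: --a--▸ v3
  v2 = a.0 | b.0 | c.c.0 :: --a--▸ v4, --b--▸ v5, --c--▸ v6
  v3 = 0 | 0 :: (no moves)
  v4 = 0 | b.0 | c.c.0 :: --b--▸ v7, --c--▸ v8
  v5 = a.0 | 0 | c.c.0 :: --a--▸ v7, --c--▸ v9
  v6 = a.0 | b.0 | c.0 :: --a--▸ v8, --b--▸ v9, --c--▸ v10
  v7 = 0 | 0 | c.c.0 :: --c--▸ v11
  v8 = 0 | b.0 | c.0 :: --b--▸ v11, --c--▸ v12
  v9 = a.0 | 0 | c.0 :: --a--▸ v11, --c--▸ v13
  v10 = a.0 | b.0 | 0 :: --a--▸ v12, --b--▸ v13
  v11 = 0 | 0 | c.0 :: --c--▸ v14
  v12 = 0 | b.0 | 0 :: --b--▸ v14
  v13 = a.0 | 0 | 0 :: --a--▸ v14
  v14 = 0 | 0 | 0 :: (no moves)
Partition-refinement fixed point:
  B0 = {u0}
  B1 = {u1, u13, v14, v3}
  B2 = {u2, v2}
  B3 = {u5, v6}
  B4 = {u7, v8}
  B5 = {u10, v11}
  B6 = {u11, v12}
  B7 = {u8, v9}
  B8 = {u12, v1, v13}
  B9 = {u9, v10}
  B10 = {u3, v4}
  B11 = {u6, v7}
  B12 = {u4, v5}
  B13 = {v0}
u0 ∈ B0, v0 ∈ B13 → different blocks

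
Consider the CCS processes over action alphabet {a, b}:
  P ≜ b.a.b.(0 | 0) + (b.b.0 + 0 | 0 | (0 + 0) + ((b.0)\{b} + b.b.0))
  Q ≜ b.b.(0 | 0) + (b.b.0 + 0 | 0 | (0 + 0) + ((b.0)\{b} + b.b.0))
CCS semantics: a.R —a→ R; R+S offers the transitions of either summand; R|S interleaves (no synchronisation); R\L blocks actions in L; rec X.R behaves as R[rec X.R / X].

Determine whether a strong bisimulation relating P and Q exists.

LTS(P): 6 reachable states
  u0 = b.a.b.(0 | 0) + (b.b.0 + 0 | 0 | (0 + 0) + ((b.0)\{b} + b.b.0)) has moves —b→ u1, —b→ u2
  u1 = a.b.(0 | 0) has moves —a→ u3
  u2 = b.0 has moves —b→ u4
  u3 = b.(0 | 0) has moves —b→ u5
  u4 = 0 has moves stopped
  u5 = 0 | 0 has moves stopped
LTS(Q): 5 reachable states
  v0 = b.b.(0 | 0) + (b.b.0 + 0 | 0 | (0 + 0) + ((b.0)\{b} + b.b.0)) has moves —b→ v1, —b→ v2
  v1 = b.(0 | 0) has moves —b→ v3
  v2 = b.0 has moves —b→ v4
  v3 = 0 | 0 has moves stopped
  v4 = 0 has moves stopped
Partition-refinement fixed point:
  B0 = {u0}
  B1 = {u2, u3, v1, v2}
  B2 = {u4, u5, v3, v4}
  B3 = {u1}
  B4 = {v0}
u0 ∈ B0, v0 ∈ B4 → different blocks

NO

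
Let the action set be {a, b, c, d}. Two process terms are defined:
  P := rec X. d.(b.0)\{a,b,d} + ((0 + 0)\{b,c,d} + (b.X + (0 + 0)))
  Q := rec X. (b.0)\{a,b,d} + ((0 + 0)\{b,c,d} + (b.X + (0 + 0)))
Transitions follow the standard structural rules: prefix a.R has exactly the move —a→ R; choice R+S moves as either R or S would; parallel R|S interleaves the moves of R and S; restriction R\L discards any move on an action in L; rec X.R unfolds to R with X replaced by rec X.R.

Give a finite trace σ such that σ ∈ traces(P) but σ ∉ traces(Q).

d

Reachable graph of P (2 states):
  m0 = rec X. d.(b.0)\{a,b,d} + ((0 + 0)\{b,c,d} + (b.X + (0 + 0))) has moves -b-> m0, -d-> m1
  m1 = (b.0)\{a,b,d} has moves ∅
Reachable graph of Q (1 states):
  n0 = rec X. (b.0)\{a,b,d} + ((0 + 0)\{b,c,d} + (b.X + (0 + 0))) has moves -b-> n0
Run σ = ⟨d⟩ on P: start {m0}
  step 1 (d): {m1}
  P completes σ.
Run σ = ⟨d⟩ on Q: start {n0}
  step 1 (d): no successor for Q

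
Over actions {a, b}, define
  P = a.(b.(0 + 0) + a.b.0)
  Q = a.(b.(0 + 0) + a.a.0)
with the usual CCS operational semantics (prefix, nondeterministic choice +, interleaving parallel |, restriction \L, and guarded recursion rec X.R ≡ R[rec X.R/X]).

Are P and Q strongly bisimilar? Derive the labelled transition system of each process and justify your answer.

LTS(P): 5 reachable states
  s0 = a.(b.(0 + 0) + a.b.0) :: ··a··> s1
  s1 = b.(0 + 0) + a.b.0 :: ··a··> s2, ··b··> s3
  s2 = b.0 :: ··b··> s4
  s3 = 0 + 0 :: stopped
  s4 = 0 :: stopped
LTS(Q): 5 reachable states
  t0 = a.(b.(0 + 0) + a.a.0) :: ··a··> t1
  t1 = b.(0 + 0) + a.a.0 :: ··a··> t2, ··b··> t3
  t2 = a.0 :: ··a··> t4
  t3 = 0 + 0 :: stopped
  t4 = 0 :: stopped
Coarsest stable partition (strong bisimilarity classes):
  B0 = {s0}
  B1 = {s1}
  B2 = {s2}
  B3 = {s3, s4, t3, t4}
  B4 = {t0}
  B5 = {t1}
  B6 = {t2}
s0 ∈ B0, t0 ∈ B4 → different blocks

not bisimilar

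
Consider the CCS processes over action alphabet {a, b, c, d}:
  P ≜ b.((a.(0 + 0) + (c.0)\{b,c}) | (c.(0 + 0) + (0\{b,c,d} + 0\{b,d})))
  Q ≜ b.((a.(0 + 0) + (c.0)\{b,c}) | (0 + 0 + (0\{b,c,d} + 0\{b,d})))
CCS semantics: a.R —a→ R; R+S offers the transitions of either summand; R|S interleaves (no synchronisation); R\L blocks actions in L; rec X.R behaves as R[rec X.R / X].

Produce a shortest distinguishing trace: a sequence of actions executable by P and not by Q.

bc

Reachable graph of P (5 states):
  m0 = b.((a.(0 + 0) + (c.0)\{b,c}) | (c.(0 + 0) + (0\{b,c,d} + 0\{b,d}))) ⊢ --b--▸ m1
  m1 = (a.(0 + 0) + (c.0)\{b,c}) | (c.(0 + 0) + (0\{b,c,d} + 0\{b,d})) ⊢ --a--▸ m2, --c--▸ m3
  m2 = (0 + 0) | (c.(0 + 0) + (0\{b,c,d} + 0\{b,d})) ⊢ --c--▸ m4
  m3 = (a.(0 + 0) + (c.0)\{b,c}) | (0 + 0) ⊢ --a--▸ m4
  m4 = (0 + 0) | (0 + 0) ⊢ ∅
Reachable graph of Q (3 states):
  n0 = b.((a.(0 + 0) + (c.0)\{b,c}) | (0 + 0 + (0\{b,c,d} + 0\{b,d}))) ⊢ --b--▸ n1
  n1 = (a.(0 + 0) + (c.0)\{b,c}) | (0 + 0 + (0\{b,c,d} + 0\{b,d})) ⊢ --a--▸ n2
  n2 = (0 + 0) | (0 + 0 + (0\{b,c,d} + 0\{b,d})) ⊢ ∅
Trace ⟨bc⟩ through P, begin at {m0}:
  after b @ step 1: {m1}
  after c @ step 2: {m3}
  ✓ P
Trace ⟨bc⟩ through Q, begin at {n0}:
  after b @ step 1: {n1}
  after c @ step 2: ∅  — Q cannot continue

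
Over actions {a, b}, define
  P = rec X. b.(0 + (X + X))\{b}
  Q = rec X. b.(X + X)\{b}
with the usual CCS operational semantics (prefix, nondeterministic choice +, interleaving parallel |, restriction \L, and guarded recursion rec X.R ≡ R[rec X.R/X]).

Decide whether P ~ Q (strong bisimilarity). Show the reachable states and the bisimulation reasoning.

YES

Reachable graph of P (2 states):
  m0 = rec X. b.(0 + (X + X))\{b} | =b=> m1
  m1 = (0 + ((rec X. b.(0 + (X + X))\{b}) + (rec X. b.(0 + (X + X))\{b})))\{b} | ·
Reachable graph of Q (2 states):
  n0 = rec X. b.(X + X)\{b} | =b=> n1
  n1 = ((rec X. b.(X + X)\{b}) + (rec X. b.(X + X)\{b}))\{b} | ·
Partition-refinement fixed point:
  B0 = {m0, n0}
  B1 = {m1, n1}
m0 ∈ B0, n0 ∈ B0 → same block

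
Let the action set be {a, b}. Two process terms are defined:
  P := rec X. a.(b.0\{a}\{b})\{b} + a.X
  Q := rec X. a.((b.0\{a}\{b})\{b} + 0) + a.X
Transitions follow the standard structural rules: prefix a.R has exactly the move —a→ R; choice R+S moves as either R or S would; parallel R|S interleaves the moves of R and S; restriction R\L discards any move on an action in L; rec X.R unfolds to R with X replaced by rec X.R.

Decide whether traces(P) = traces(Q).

YES

P's transition system — 2 states:
  s0 = rec X. a.(b.0\{a}\{b})\{b} + a.X ⊢ -a-> s0, -a-> s1
  s1 = (b.0\{a}\{b})\{b} ⊢ deadlocked
Q's transition system — 2 states:
  t0 = rec X. a.((b.0\{a}\{b})\{b} + 0) + a.X ⊢ -a-> t0, -a-> t1
  t1 = (b.0\{a}\{b})\{b} + 0 ⊢ deadlocked
Partition-refinement fixed point:
  B0 = {s0, t0}
  B1 = {s1, t1}
s0 ∈ B0, t0 ∈ B0 → same block
Bisimilar ⇒ trace-equivalent.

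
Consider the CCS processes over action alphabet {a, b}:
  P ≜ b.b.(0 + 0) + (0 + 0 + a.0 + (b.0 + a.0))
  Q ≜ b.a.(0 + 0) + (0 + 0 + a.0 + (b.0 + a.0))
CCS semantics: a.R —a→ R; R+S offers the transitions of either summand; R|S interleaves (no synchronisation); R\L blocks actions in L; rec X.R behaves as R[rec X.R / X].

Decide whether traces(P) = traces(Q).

trace-distinct — witness ⟨bb⟩

P's transition system — 4 states:
  s0 = b.b.(0 + 0) + (0 + 0 + a.0 + (b.0 + a.0)) → ··a··> s1, ··b··> s1, ··b··> s2
  s1 = 0 → deadlocked
  s2 = b.(0 + 0) → ··b··> s3
  s3 = 0 + 0 → deadlocked
Q's transition system — 4 states:
  t0 = b.a.(0 + 0) + (0 + 0 + a.0 + (b.0 + a.0)) → ··a··> t1, ··b··> t1, ··b··> t2
  t1 = 0 → deadlocked
  t2 = a.(0 + 0) → ··a··> t3
  t3 = 0 + 0 → deadlocked
Run σ = ⟨bb⟩ on P: start {s0}
  after b @ step 1: {s1, s2}
  after b @ step 2: {s3}
  P completes σ.
Run σ = ⟨bb⟩ on Q: start {t0}
  after b @ step 1: {t1, t2}
  after b @ step 2: ∅ (Q stuck)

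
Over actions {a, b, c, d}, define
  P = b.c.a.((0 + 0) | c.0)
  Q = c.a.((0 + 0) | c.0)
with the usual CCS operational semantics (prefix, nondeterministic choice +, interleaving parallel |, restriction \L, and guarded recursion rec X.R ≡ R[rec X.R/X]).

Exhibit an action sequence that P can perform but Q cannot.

b

P's transition system — 5 states:
  p0 = b.c.a.((0 + 0) | c.0) :: —b→ p1
  p1 = c.a.((0 + 0) | c.0) :: —c→ p2
  p2 = a.((0 + 0) | c.0) :: —a→ p3
  p3 = (0 + 0) | c.0 :: —c→ p4
  p4 = (0 + 0) | 0 :: ∅
Q's transition system — 4 states:
  q0 = c.a.((0 + 0) | c.0) :: —c→ q1
  q1 = a.((0 + 0) | c.0) :: —a→ q2
  q2 = (0 + 0) | c.0 :: —c→ q3
  q3 = (0 + 0) | 0 :: ∅
Run σ = ⟨b⟩ on P: start {p0}
  [1] b ⇒ {p1}
  P completes σ.
Run σ = ⟨b⟩ on Q: start {q0}
  [1] b ⇒ ∅  — Q cannot continue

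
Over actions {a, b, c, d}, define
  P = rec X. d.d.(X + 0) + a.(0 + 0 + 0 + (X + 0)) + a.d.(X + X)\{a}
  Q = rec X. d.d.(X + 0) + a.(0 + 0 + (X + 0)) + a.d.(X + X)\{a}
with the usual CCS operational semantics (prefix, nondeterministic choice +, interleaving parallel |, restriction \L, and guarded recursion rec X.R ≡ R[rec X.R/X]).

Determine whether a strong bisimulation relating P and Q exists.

bisimilar

LTS(P): 8 reachable states
  s0 = rec X. d.d.(X + 0) + a.(0 + 0 + 0 + (X + 0)) + a.d.(X + X)\{a} :: ··a··> s1, ··a··> s2, ··d··> s3
  s1 = 0 + 0 + 0 + ((rec X. d.d.(X + 0) + a.(0 + 0 + 0 + (X + 0)) + a.d.(X + X)\{a}) + 0) :: ··a··> s1, ··a··> s2, ··d··> s3
  s2 = d.((rec X. d.d.(X + 0) + a.(0 + 0 + 0 + (X + 0)) + a.d.(X + X)\{a}) + (rec X. d.d.(X + 0) + a.(0 + 0 + 0 + (X + 0)) + a.d.(X + X)\{a}))\{a} :: ··d··> s4
  s3 = d.((rec X. d.d.(X + 0) + a.(0 + 0 + 0 + (X + 0)) + a.d.(X + X)\{a}) + 0) :: ··d··> s5
  s4 = ((rec X. d.d.(X + 0) + a.(0 + 0 + 0 + (X + 0)) + a.d.(X + X)\{a}) + (rec X. d.d.(X + 0) + a.(0 + 0 + 0 + (X + 0)) + a.d.(X + X)\{a}))\{a} :: ··d··> s6
  s5 = (rec X. d.d.(X + 0) + a.(0 + 0 + 0 + (X + 0)) + a.d.(X + X)\{a}) + 0 :: ··a··> s1, ··a··> s2, ··d··> s3
  s6 = (d.((rec X. d.d.(X + 0) + a.(0 + 0 + 0 + (X + 0)) + a.d.(X + X)\{a}) + 0))\{a} :: ··d··> s7
  s7 = ((rec X. d.d.(X + 0) + a.(0 + 0 + 0 + (X + 0)) + a.d.(X + X)\{a}) + 0)\{a} :: ··d··> s6
LTS(Q): 8 reachable states
  t0 = rec X. d.d.(X + 0) + a.(0 + 0 + (X + 0)) + a.d.(X + X)\{a} :: ··a··> t1, ··a··> t2, ··d··> t3
  t1 = 0 + 0 + ((rec X. d.d.(X + 0) + a.(0 + 0 + (X + 0)) + a.d.(X + X)\{a}) + 0) :: ··a··> t1, ··a··> t2, ··d··> t3
  t2 = d.((rec X. d.d.(X + 0) + a.(0 + 0 + (X + 0)) + a.d.(X + X)\{a}) + (rec X. d.d.(X + 0) + a.(0 + 0 + (X + 0)) + a.d.(X + X)\{a}))\{a} :: ··d··> t4
  t3 = d.((rec X. d.d.(X + 0) + a.(0 + 0 + (X + 0)) + a.d.(X + X)\{a}) + 0) :: ··d··> t5
  t4 = ((rec X. d.d.(X + 0) + a.(0 + 0 + (X + 0)) + a.d.(X + X)\{a}) + (rec X. d.d.(X + 0) + a.(0 + 0 + (X + 0)) + a.d.(X + X)\{a}))\{a} :: ··d··> t6
  t5 = (rec X. d.d.(X + 0) + a.(0 + 0 + (X + 0)) + a.d.(X + X)\{a}) + 0 :: ··a··> t1, ··a··> t2, ··d··> t3
  t6 = (d.((rec X. d.d.(X + 0) + a.(0 + 0 + (X + 0)) + a.d.(X + X)\{a}) + 0))\{a} :: ··d··> t7
  t7 = ((rec X. d.d.(X + 0) + a.(0 + 0 + (X + 0)) + a.d.(X + X)\{a}) + 0)\{a} :: ··d··> t6
Partition-refinement fixed point:
  B0 = {s0, s1, s5, t0, t1, t5}
  B1 = {s3, t3}
  B2 = {s2, s4, s6, s7, t2, t4, t6, t7}
s0 ∈ B0, t0 ∈ B0 → same block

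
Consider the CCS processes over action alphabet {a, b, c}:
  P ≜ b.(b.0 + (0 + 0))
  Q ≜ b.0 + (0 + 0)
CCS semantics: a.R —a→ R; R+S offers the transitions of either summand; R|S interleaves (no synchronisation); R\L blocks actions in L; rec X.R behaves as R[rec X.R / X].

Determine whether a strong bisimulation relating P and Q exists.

P ≁ Q

LTS(P): 3 reachable states
  m0 = b.(b.0 + (0 + 0)) :: --b--▸ m1
  m1 = b.0 + (0 + 0) :: --b--▸ m2
  m2 = 0 :: (no moves)
LTS(Q): 2 reachable states
  n0 = b.0 + (0 + 0) :: --b--▸ n1
  n1 = 0 :: (no moves)
Bisimilarity quotient blocks:
  B0 = {m0}
  B1 = {m1, n0}
  B2 = {m2, n1}
m0 ∈ B0, n0 ∈ B1 → different blocks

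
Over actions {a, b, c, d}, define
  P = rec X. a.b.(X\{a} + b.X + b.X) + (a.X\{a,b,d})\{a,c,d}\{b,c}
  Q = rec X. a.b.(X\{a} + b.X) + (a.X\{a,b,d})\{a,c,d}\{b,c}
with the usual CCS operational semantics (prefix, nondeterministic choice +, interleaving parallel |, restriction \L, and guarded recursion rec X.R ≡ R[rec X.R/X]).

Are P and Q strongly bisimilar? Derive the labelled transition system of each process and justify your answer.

LTS(P): 3 reachable states
  m0 = rec X. a.b.(X\{a} + b.X + b.X) + (a.X\{a,b,d})\{a,c,d}\{b,c} | --a--▸ m1
  m1 = b.((rec X. a.b.(X\{a} + b.X + b.X) + (a.X\{a,b,d})\{a,c,d}\{b,c})\{a} + b.(rec X. a.b.(X\{a} + b.X + b.X) + (a.X\{a,b,d})\{a,c,d}\{b,c}) + b.(rec X. a.b.(X\{a} + b.X + b.X) + (a.X\{a,b,d})\{a,c,d}\{b,c})) | --b--▸ m2
  m2 = (rec X. a.b.(X\{a} + b.X + b.X) + (a.X\{a,b,d})\{a,c,d}\{b,c})\{a} + b.(rec X. a.b.(X\{a} + b.X + b.X) + (a.X\{a,b,d})\{a,c,d}\{b,c}) + b.(rec X. a.b.(X\{a} + b.X + b.X) + (a.X\{a,b,d})\{a,c,d}\{b,c}) | --b--▸ m0
LTS(Q): 3 reachable states
  n0 = rec X. a.b.(X\{a} + b.X) + (a.X\{a,b,d})\{a,c,d}\{b,c} | --a--▸ n1
  n1 = b.((rec X. a.b.(X\{a} + b.X) + (a.X\{a,b,d})\{a,c,d}\{b,c})\{a} + b.(rec X. a.b.(X\{a} + b.X) + (a.X\{a,b,d})\{a,c,d}\{b,c})) | --b--▸ n2
  n2 = (rec X. a.b.(X\{a} + b.X) + (a.X\{a,b,d})\{a,c,d}\{b,c})\{a} + b.(rec X. a.b.(X\{a} + b.X) + (a.X\{a,b,d})\{a,c,d}\{b,c}) | --b--▸ n0
Partition-refinement fixed point:
  B0 = {m0, n0}
  B1 = {m1, n1}
  B2 = {m2, n2}
m0 ∈ B0, n0 ∈ B0 → same block

P ~ Q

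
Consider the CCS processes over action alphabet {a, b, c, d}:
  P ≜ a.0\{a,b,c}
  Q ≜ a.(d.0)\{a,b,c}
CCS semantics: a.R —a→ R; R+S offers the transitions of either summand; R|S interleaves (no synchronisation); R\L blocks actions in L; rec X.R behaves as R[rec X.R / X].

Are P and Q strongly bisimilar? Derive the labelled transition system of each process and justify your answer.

NO

LTS(P): 2 reachable states
  p0 = a.0\{a,b,c} has moves —a→ p1
  p1 = 0\{a,b,c} has moves stopped
LTS(Q): 3 reachable states
  q0 = a.(d.0)\{a,b,c} has moves —a→ q1
  q1 = (d.0)\{a,b,c} has moves —d→ q2
  q2 = 0\{a,b,c} has moves stopped
Bisimilarity quotient blocks:
  B0 = {p0}
  B1 = {p1, q2}
  B2 = {q0}
  B3 = {q1}
p0 ∈ B0, q0 ∈ B2 → different blocks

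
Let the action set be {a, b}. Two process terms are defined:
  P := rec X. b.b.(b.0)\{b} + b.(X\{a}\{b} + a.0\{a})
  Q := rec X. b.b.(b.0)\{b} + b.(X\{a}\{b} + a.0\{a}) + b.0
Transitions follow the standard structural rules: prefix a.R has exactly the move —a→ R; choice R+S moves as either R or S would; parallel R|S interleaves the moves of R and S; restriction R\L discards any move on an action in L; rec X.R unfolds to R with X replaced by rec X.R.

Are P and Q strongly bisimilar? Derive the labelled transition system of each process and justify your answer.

Reachable graph of P (5 states):
  m0 = rec X. b.b.(b.0)\{b} + b.(X\{a}\{b} + a.0\{a}) → =b=> m1, =b=> m2
  m1 = (rec X. b.b.(b.0)\{b} + b.(X\{a}\{b} + a.0\{a}))\{a}\{b} + a.0\{a} → =a=> m3
  m2 = b.(b.0)\{b} → =b=> m4
  m3 = 0\{a} → (no moves)
  m4 = (b.0)\{b} → (no moves)
Reachable graph of Q (6 states):
  n0 = rec X. b.b.(b.0)\{b} + b.(X\{a}\{b} + a.0\{a}) + b.0 → =b=> n1, =b=> n2, =b=> n3
  n1 = (rec X. b.b.(b.0)\{b} + b.(X\{a}\{b} + a.0\{a}) + b.0)\{a}\{b} + a.0\{a} → =a=> n4
  n2 = 0 → (no moves)
  n3 = b.(b.0)\{b} → =b=> n5
  n4 = 0\{a} → (no moves)
  n5 = (b.0)\{b} → (no moves)
Bisimilarity quotient blocks:
  B0 = {m0}
  B1 = {m1, n1}
  B2 = {m3, m4, n2, n4, n5}
  B3 = {m2, n3}
  B4 = {n0}
m0 ∈ B0, n0 ∈ B4 → different blocks

not bisimilar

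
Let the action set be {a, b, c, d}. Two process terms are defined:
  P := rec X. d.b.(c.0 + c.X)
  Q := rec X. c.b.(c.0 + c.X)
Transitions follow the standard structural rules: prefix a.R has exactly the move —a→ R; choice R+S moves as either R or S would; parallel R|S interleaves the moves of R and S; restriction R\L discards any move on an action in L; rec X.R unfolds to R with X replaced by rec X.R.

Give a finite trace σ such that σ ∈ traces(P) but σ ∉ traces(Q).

d

LTS(P): 4 reachable states
  m0 = rec X. d.b.(c.0 + c.X) :: --d--▸ m1
  m1 = b.(c.0 + c.(rec X. d.b.(c.0 + c.X))) :: --b--▸ m2
  m2 = c.0 + c.(rec X. d.b.(c.0 + c.X)) :: --c--▸ m0, --c--▸ m3
  m3 = 0 :: stopped
LTS(Q): 4 reachable states
  n0 = rec X. c.b.(c.0 + c.X) :: --c--▸ n1
  n1 = b.(c.0 + c.(rec X. c.b.(c.0 + c.X))) :: --b--▸ n2
  n2 = c.0 + c.(rec X. c.b.(c.0 + c.X)) :: --c--▸ n0, --c--▸ n3
  n3 = 0 :: stopped
Trace ⟨d⟩ through P, begin at {m0}:
  [1] d ⇒ {m1}
  ✓ P
Trace ⟨d⟩ through Q, begin at {n0}:
  [1] d ⇒ ∅ (Q stuck)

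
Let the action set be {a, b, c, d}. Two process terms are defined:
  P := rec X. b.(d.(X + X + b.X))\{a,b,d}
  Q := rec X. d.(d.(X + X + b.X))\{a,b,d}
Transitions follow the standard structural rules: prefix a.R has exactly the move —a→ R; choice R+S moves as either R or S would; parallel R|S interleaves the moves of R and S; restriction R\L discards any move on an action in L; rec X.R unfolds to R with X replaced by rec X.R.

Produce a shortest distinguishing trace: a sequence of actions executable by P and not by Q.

b

P's transition system — 2 states:
  u0 = rec X. b.(d.(X + X + b.X))\{a,b,d} | =b=> u1
  u1 = (d.((rec X. b.(d.(X + X + b.X))\{a,b,d}) + (rec X. b.(d.(X + X + b.X))\{a,b,d}) + b.(rec X. b.(d.(X + X + b.X))\{a,b,d})))\{a,b,d} | stopped
Q's transition system — 2 states:
  v0 = rec X. d.(d.(X + X + b.X))\{a,b,d} | =d=> v1
  v1 = (d.((rec X. d.(d.(X + X + b.X))\{a,b,d}) + (rec X. d.(d.(X + X + b.X))\{a,b,d}) + b.(rec X. d.(d.(X + X + b.X))\{a,b,d})))\{a,b,d} | stopped
Executing b from P (initial set {u0}):
  step 1 (b): {u1}
  P completes σ.
Executing b from Q (initial set {v0}):
  step 1 (b): no successor for Q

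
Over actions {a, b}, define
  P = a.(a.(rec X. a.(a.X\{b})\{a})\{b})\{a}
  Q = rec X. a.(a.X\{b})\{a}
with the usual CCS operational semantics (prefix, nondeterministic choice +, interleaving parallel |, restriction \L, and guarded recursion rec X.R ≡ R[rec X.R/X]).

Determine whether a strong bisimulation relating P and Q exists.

P's transition system — 2 states:
  m0 = a.(a.(rec X. a.(a.X\{b})\{a})\{b})\{a} | =a=> m1
  m1 = (a.(rec X. a.(a.X\{b})\{a})\{b})\{a} | stopped
Q's transition system — 2 states:
  n0 = rec X. a.(a.X\{b})\{a} | =a=> n1
  n1 = (a.(rec X. a.(a.X\{b})\{a})\{b})\{a} | stopped
Coarsest stable partition (strong bisimilarity classes):
  B0 = {m0, n0}
  B1 = {m1, n1}
m0 ∈ B0, n0 ∈ B0 → same block

YES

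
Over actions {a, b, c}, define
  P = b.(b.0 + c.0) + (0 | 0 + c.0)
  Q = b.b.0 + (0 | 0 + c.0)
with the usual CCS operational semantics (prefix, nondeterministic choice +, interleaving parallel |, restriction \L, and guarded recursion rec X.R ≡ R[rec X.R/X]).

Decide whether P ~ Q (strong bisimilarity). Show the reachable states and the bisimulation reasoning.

Reachable graph of P (3 states):
  s0 = b.(b.0 + c.0) + (0 | 0 + c.0) ⊢ --b--▸ s1, --c--▸ s2
  s1 = b.0 + c.0 ⊢ --b--▸ s2, --c--▸ s2
  s2 = 0 ⊢ ∅
Reachable graph of Q (3 states):
  t0 = b.b.0 + (0 | 0 + c.0) ⊢ --b--▸ t1, --c--▸ t2
  t1 = b.0 ⊢ --b--▸ t2
  t2 = 0 ⊢ ∅
Coarsest stable partition (strong bisimilarity classes):
  B0 = {s0}
  B1 = {s2, t2}
  B2 = {s1}
  B3 = {t0}
  B4 = {t1}
s0 ∈ B0, t0 ∈ B3 → different blocks

P ≁ Q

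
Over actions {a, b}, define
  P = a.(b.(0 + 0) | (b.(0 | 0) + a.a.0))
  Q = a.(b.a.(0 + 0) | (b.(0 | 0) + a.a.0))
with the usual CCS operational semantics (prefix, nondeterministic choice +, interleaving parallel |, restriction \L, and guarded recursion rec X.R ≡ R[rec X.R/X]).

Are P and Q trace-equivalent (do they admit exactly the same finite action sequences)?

LTS(P): 9 reachable states
  u0 = a.(b.(0 + 0) | (b.(0 | 0) + a.a.0)) | =a=> u1
  u1 = b.(0 + 0) | (b.(0 | 0) + a.a.0) | =a=> u2, =b=> u3, =b=> u4
  u2 = b.(0 + 0) | a.0 | =a=> u5, =b=> u6
  u3 = (0 + 0) | (b.(0 | 0) + a.a.0) | =a=> u6, =b=> u7
  u4 = b.(0 + 0) | (0 | 0) | =b=> u7
  u5 = b.(0 + 0) | 0 | =b=> u8
  u6 = (0 + 0) | a.0 | =a=> u8
  u7 = (0 + 0) | (0 | 0) | deadlocked
  u8 = (0 + 0) | 0 | deadlocked
LTS(Q): 13 reachable states
  v0 = a.(b.a.(0 + 0) | (b.(0 | 0) + a.a.0)) | =a=> v1
  v1 = b.a.(0 + 0) | (b.(0 | 0) + a.a.0) | =a=> v2, =b=> v3, =b=> v4
  v2 = b.a.(0 + 0) | a.0 | =a=> v5, =b=> v6
  v3 = a.(0 + 0) | (b.(0 | 0) + a.a.0) | =a=> v6, =a=> v7, =b=> v8
  v4 = b.a.(0 + 0) | (0 | 0) | =b=> v8
  v5 = b.a.(0 + 0) | 0 | =b=> v9
  v6 = a.(0 + 0) | a.0 | =a=> v10, =a=> v9
  v7 = (0 + 0) | (b.(0 | 0) + a.a.0) | =a=> v10, =b=> v11
  v8 = a.(0 + 0) | (0 | 0) | =a=> v11
  v9 = a.(0 + 0) | 0 | =a=> v12
  v10 = (0 + 0) | a.0 | =a=> v12
  v11 = (0 + 0) | (0 | 0) | deadlocked
  v12 = (0 + 0) | 0 | deadlocked
Run σ = ⟨abba⟩ on Q: start {v0}
  [1] a ⇒ {v1}
  [2] b ⇒ {v3, v4}
  [3] b ⇒ {v8}
  [4] a ⇒ {v11}
  Q completes σ.
Run σ = ⟨abba⟩ on P: start {u0}
  [1] a ⇒ {u1}
  [2] b ⇒ {u3, u4}
  [3] b ⇒ {u7}
  [4] a ⇒ ∅  — P cannot continue

traces(P) ≠ traces(Q) — witness ⟨abba⟩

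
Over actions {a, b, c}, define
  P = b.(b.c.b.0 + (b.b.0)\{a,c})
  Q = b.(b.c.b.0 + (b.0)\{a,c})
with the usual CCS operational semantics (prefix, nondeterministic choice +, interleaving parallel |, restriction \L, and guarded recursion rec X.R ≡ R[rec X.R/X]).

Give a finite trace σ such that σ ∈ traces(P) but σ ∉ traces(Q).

bbb

P's transition system — 7 states:
  u0 = b.(b.c.b.0 + (b.b.0)\{a,c}) :: —b→ u1
  u1 = b.c.b.0 + (b.b.0)\{a,c} :: —b→ u2, —b→ u3
  u2 = (b.0)\{a,c} :: —b→ u4
  u3 = c.b.0 :: —c→ u5
  u4 = 0\{a,c} :: ·
  u5 = b.0 :: —b→ u6
  u6 = 0 :: ·
Q's transition system — 6 states:
  v0 = b.(b.c.b.0 + (b.0)\{a,c}) :: —b→ v1
  v1 = b.c.b.0 + (b.0)\{a,c} :: —b→ v2, —b→ v3
  v2 = 0\{a,c} :: ·
  v3 = c.b.0 :: —c→ v4
  v4 = b.0 :: —b→ v5
  v5 = 0 :: ·
Executing bbb from P (initial set {u0}):
  after b @ step 1: {u1}
  after b @ step 2: {u2, u3}
  after b @ step 3: {u4}
  P completes σ.
Executing bbb from Q (initial set {v0}):
  after b @ step 1: {v1}
  after b @ step 2: {v2, v3}
  after b @ step 3: ∅ (Q stuck)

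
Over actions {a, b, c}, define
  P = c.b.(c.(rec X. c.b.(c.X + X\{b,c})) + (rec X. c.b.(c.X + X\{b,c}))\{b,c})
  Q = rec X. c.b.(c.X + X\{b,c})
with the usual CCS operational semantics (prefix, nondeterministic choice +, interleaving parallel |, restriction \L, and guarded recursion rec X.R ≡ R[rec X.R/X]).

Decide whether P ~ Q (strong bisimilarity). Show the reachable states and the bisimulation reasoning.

LTS(P): 4 reachable states
  p0 = c.b.(c.(rec X. c.b.(c.X + X\{b,c})) + (rec X. c.b.(c.X + X\{b,c}))\{b,c}) :: --c--▸ p1
  p1 = b.(c.(rec X. c.b.(c.X + X\{b,c})) + (rec X. c.b.(c.X + X\{b,c}))\{b,c}) :: --b--▸ p2
  p2 = c.(rec X. c.b.(c.X + X\{b,c})) + (rec X. c.b.(c.X + X\{b,c}))\{b,c} :: --c--▸ p3
  p3 = rec X. c.b.(c.X + X\{b,c}) :: --c--▸ p1
LTS(Q): 3 reachable states
  q0 = rec X. c.b.(c.X + X\{b,c}) :: --c--▸ q1
  q1 = b.(c.(rec X. c.b.(c.X + X\{b,c})) + (rec X. c.b.(c.X + X\{b,c}))\{b,c}) :: --b--▸ q2
  q2 = c.(rec X. c.b.(c.X + X\{b,c})) + (rec X. c.b.(c.X + X\{b,c}))\{b,c} :: --c--▸ q0
Bisimilarity quotient blocks:
  B0 = {p0, p3, q0}
  B1 = {p1, q1}
  B2 = {p2, q2}
p0 ∈ B0, q0 ∈ B0 → same block

P ~ Q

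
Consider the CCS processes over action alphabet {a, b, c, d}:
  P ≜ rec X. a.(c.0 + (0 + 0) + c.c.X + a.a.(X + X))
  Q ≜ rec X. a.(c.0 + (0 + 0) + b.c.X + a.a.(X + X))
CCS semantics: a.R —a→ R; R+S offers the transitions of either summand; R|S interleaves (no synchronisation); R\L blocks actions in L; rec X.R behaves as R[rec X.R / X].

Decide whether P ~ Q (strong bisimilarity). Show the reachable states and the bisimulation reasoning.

P's transition system — 6 states:
  m0 = rec X. a.(c.0 + (0 + 0) + c.c.X + a.a.(X + X)) :: -a-> m1
  m1 = c.0 + (0 + 0) + c.c.(rec X. a.(c.0 + (0 + 0) + c.c.X + a.a.(X + X))) + a.a.((rec X. a.(c.0 + (0 + 0) + c.c.X + a.a.(X + X))) + (rec X. a.(c.0 + (0 + 0) + c.c.X + a.a.(X + X)))) :: -a-> m2, -c-> m3, -c-> m4
  m2 = a.((rec X. a.(c.0 + (0 + 0) + c.c.X + a.a.(X + X))) + (rec X. a.(c.0 + (0 + 0) + c.c.X + a.a.(X + X)))) :: -a-> m5
  m3 = 0 :: (no moves)
  m4 = c.(rec X. a.(c.0 + (0 + 0) + c.c.X + a.a.(X + X))) :: -c-> m0
  m5 = (rec X. a.(c.0 + (0 + 0) + c.c.X + a.a.(X + X))) + (rec X. a.(c.0 + (0 + 0) + c.c.X + a.a.(X + X))) :: -a-> m1
Q's transition system — 6 states:
  n0 = rec X. a.(c.0 + (0 + 0) + b.c.X + a.a.(X + X)) :: -a-> n1
  n1 = c.0 + (0 + 0) + b.c.(rec X. a.(c.0 + (0 + 0) + b.c.X + a.a.(X + X))) + a.a.((rec X. a.(c.0 + (0 + 0) + b.c.X + a.a.(X + X))) + (rec X. a.(c.0 + (0 + 0) + b.c.X + a.a.(X + X)))) :: -a-> n2, -b-> n3, -c-> n4
  n2 = a.((rec X. a.(c.0 + (0 + 0) + b.c.X + a.a.(X + X))) + (rec X. a.(c.0 + (0 + 0) + b.c.X + a.a.(X + X)))) :: -a-> n5
  n3 = c.(rec X. a.(c.0 + (0 + 0) + b.c.X + a.a.(X + X))) :: -c-> n0
  n4 = 0 :: (no moves)
  n5 = (rec X. a.(c.0 + (0 + 0) + b.c.X + a.a.(X + X))) + (rec X. a.(c.0 + (0 + 0) + b.c.X + a.a.(X + X))) :: -a-> n1
Bisimilarity quotient blocks:
  B0 = {m0, m5}
  B1 = {m1}
  B2 = {m4}
  B3 = {m2}
  B4 = {m3, n4}
  B5 = {n0, n5}
  B6 = {n1}
  B7 = {n2}
  B8 = {n3}
m0 ∈ B0, n0 ∈ B5 → different blocks

P ≁ Q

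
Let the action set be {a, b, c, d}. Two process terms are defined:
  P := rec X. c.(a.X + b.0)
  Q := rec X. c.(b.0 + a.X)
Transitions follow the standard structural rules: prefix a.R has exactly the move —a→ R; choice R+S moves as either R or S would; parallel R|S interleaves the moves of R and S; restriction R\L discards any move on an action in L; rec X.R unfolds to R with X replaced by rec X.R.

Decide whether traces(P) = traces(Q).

YES

Reachable graph of P (3 states):
  p0 = rec X. c.(a.X + b.0) → —c→ p1
  p1 = a.(rec X. c.(a.X + b.0)) + b.0 → —a→ p0, —b→ p2
  p2 = 0 → (no moves)
Reachable graph of Q (3 states):
  q0 = rec X. c.(b.0 + a.X) → —c→ q1
  q1 = b.0 + a.(rec X. c.(b.0 + a.X)) → —a→ q0, —b→ q2
  q2 = 0 → (no moves)
Bisimilarity quotient blocks:
  B0 = {p0, q0}
  B1 = {p1, q1}
  B2 = {p2, q2}
p0 ∈ B0, q0 ∈ B0 → same block
Bisimilar ⇒ trace-equivalent.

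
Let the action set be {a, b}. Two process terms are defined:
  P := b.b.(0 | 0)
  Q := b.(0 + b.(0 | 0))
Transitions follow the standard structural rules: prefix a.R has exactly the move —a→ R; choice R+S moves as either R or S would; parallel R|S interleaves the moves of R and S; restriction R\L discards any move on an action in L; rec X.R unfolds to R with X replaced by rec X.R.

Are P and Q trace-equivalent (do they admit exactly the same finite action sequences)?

LTS(P): 3 reachable states
  m0 = b.b.(0 | 0) | -b-> m1
  m1 = b.(0 | 0) | -b-> m2
  m2 = 0 | 0 | stopped
LTS(Q): 3 reachable states
  n0 = b.(0 + b.(0 | 0)) | -b-> n1
  n1 = 0 + b.(0 | 0) | -b-> n2
  n2 = 0 | 0 | stopped
Bisimilarity quotient blocks:
  B0 = {m0, n0}
  B1 = {m1, n1}
  B2 = {m2, n2}
m0 ∈ B0, n0 ∈ B0 → same block
Bisimilar ⇒ trace-equivalent.

traces(P) = traces(Q)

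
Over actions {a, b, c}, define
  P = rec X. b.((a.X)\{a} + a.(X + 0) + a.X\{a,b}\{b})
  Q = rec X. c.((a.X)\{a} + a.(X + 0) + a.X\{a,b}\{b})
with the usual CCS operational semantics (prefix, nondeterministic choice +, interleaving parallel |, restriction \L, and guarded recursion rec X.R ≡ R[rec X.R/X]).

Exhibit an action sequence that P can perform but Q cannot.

b

LTS(P): 4 reachable states
  s0 = rec X. b.((a.X)\{a} + a.(X + 0) + a.X\{a,b}\{b}) ⊢ =b=> s1
  s1 = (a.(rec X. b.((a.X)\{a} + a.(X + 0) + a.X\{a,b}\{b})))\{a} + a.((rec X. b.((a.X)\{a} + a.(X + 0) + a.X\{a,b}\{b})) + 0) + a.(rec X. b.((a.X)\{a} + a.(X + 0) + a.X\{a,b}\{b}))\{a,b}\{b} ⊢ =a=> s2, =a=> s3
  s2 = (rec X. b.((a.X)\{a} + a.(X + 0) + a.X\{a,b}\{b})) + 0 ⊢ =b=> s1
  s3 = (rec X. b.((a.X)\{a} + a.(X + 0) + a.X\{a,b}\{b}))\{a,b}\{b} ⊢ (no moves)
LTS(Q): 5 reachable states
  t0 = rec X. c.((a.X)\{a} + a.(X + 0) + a.X\{a,b}\{b}) ⊢ =c=> t1
  t1 = (a.(rec X. c.((a.X)\{a} + a.(X + 0) + a.X\{a,b}\{b})))\{a} + a.((rec X. c.((a.X)\{a} + a.(X + 0) + a.X\{a,b}\{b})) + 0) + a.(rec X. c.((a.X)\{a} + a.(X + 0) + a.X\{a,b}\{b}))\{a,b}\{b} ⊢ =a=> t2, =a=> t3
  t2 = (rec X. c.((a.X)\{a} + a.(X + 0) + a.X\{a,b}\{b})) + 0 ⊢ =c=> t1
  t3 = (rec X. c.((a.X)\{a} + a.(X + 0) + a.X\{a,b}\{b}))\{a,b}\{b} ⊢ =c=> t4
  t4 = ((a.(rec X. c.((a.X)\{a} + a.(X + 0) + a.X\{a,b}\{b})))\{a} + a.((rec X. c.((a.X)\{a} + a.(X + 0) + a.X\{a,b}\{b})) + 0) + a.(rec X. c.((a.X)\{a} + a.(X + 0) + a.X\{a,b}\{b}))\{a,b}\{b})\{a,b}\{b} ⊢ (no moves)
Executing b from P (initial set {s0}):
  step 1 (b): {s1}
  ✓ P
Executing b from Q (initial set {t0}):
  step 1 (b): ∅ (Q stuck)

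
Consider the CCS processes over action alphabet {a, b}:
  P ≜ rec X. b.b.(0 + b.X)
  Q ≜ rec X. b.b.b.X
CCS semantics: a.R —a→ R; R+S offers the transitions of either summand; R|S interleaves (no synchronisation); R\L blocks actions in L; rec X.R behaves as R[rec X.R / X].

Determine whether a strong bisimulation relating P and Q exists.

YES

P's transition system — 3 states:
  m0 = rec X. b.b.(0 + b.X) ⊢ —b→ m1
  m1 = b.(0 + b.(rec X. b.b.(0 + b.X))) ⊢ —b→ m2
  m2 = 0 + b.(rec X. b.b.(0 + b.X)) ⊢ —b→ m0
Q's transition system — 3 states:
  n0 = rec X. b.b.b.X ⊢ —b→ n1
  n1 = b.b.(rec X. b.b.b.X) ⊢ —b→ n2
  n2 = b.(rec X. b.b.b.X) ⊢ —b→ n0
Partition-refinement fixed point:
  B0 = {m0, m1, m2, n0, n1, n2}
m0 ∈ B0, n0 ∈ B0 → same block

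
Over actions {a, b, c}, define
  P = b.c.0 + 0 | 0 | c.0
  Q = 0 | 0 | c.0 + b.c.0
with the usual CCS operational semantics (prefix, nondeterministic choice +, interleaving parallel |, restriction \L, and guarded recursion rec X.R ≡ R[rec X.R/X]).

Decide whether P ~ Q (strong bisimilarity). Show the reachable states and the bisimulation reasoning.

YES

LTS(P): 4 reachable states
  s0 = b.c.0 + 0 | 0 | c.0 :: ··b··> s1, ··c··> s2
  s1 = c.0 :: ··c··> s3
  s2 = 0 | 0 | 0 :: ∅
  s3 = 0 :: ∅
LTS(Q): 4 reachable states
  t0 = 0 | 0 | c.0 + b.c.0 :: ··b··> t1, ··c··> t2
  t1 = c.0 :: ··c··> t3
  t2 = 0 | 0 | 0 :: ∅
  t3 = 0 :: ∅
Bisimilarity quotient blocks:
  B0 = {s0, t0}
  B1 = {s2, s3, t2, t3}
  B2 = {s1, t1}
s0 ∈ B0, t0 ∈ B0 → same block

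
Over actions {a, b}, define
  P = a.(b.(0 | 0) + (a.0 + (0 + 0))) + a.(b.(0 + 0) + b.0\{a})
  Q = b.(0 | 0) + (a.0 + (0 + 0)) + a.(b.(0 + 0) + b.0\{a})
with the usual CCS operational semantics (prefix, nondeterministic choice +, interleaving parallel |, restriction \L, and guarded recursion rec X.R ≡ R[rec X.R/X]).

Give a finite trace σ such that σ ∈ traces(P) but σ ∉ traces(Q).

aa

LTS(P): 7 reachable states
  u0 = a.(b.(0 | 0) + (a.0 + (0 + 0))) + a.(b.(0 + 0) + b.0\{a}) → --a--▸ u1, --a--▸ u2
  u1 = b.(0 + 0) + b.0\{a} → --b--▸ u3, --b--▸ u4
  u2 = b.(0 | 0) + (a.0 + (0 + 0)) → --a--▸ u5, --b--▸ u6
  u3 = 0 + 0 → deadlocked
  u4 = 0\{a} → deadlocked
  u5 = 0 → deadlocked
  u6 = 0 | 0 → deadlocked
LTS(Q): 6 reachable states
  v0 = b.(0 | 0) + (a.0 + (0 + 0)) + a.(b.(0 + 0) + b.0\{a}) → --a--▸ v1, --a--▸ v2, --b--▸ v3
  v1 = 0 → deadlocked
  v2 = b.(0 + 0) + b.0\{a} → --b--▸ v4, --b--▸ v5
  v3 = 0 | 0 → deadlocked
  v4 = 0 + 0 → deadlocked
  v5 = 0\{a} → deadlocked
Executing aa from P (initial set {u0}):
  [1] a ⇒ {u1, u2}
  [2] a ⇒ {u5}
  P completes σ.
Executing aa from Q (initial set {v0}):
  [1] a ⇒ {v1, v2}
  [2] a ⇒ ∅  — Q cannot continue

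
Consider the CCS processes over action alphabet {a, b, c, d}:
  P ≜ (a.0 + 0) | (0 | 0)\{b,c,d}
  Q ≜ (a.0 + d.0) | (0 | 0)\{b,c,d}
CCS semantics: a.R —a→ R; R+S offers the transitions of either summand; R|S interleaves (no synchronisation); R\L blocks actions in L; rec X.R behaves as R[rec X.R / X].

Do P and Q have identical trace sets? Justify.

Reachable graph of P (2 states):
  m0 = (a.0 + 0) | (0 | 0)\{b,c,d} → ··a··> m1
  m1 = 0 | (0 | 0)\{b,c,d} → ∅
Reachable graph of Q (2 states):
  n0 = (a.0 + d.0) | (0 | 0)\{b,c,d} → ··a··> n1, ··d··> n1
  n1 = 0 | (0 | 0)\{b,c,d} → ∅
Run σ = ⟨d⟩ on Q: start {n0}
  [1] d ⇒ {n1}
  ✓ Q
Run σ = ⟨d⟩ on P: start {m0}
  [1] d ⇒ ∅  — P cannot continue

trace-distinct — witness ⟨d⟩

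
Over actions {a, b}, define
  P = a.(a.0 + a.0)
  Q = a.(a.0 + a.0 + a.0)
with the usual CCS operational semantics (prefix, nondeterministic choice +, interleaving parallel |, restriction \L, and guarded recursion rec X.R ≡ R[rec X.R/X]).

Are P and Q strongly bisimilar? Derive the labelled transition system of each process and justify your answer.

Reachable graph of P (3 states):
  m0 = a.(a.0 + a.0) :: --a--▸ m1
  m1 = a.0 + a.0 :: --a--▸ m2
  m2 = 0 :: (no moves)
Reachable graph of Q (3 states):
  n0 = a.(a.0 + a.0 + a.0) :: --a--▸ n1
  n1 = a.0 + a.0 + a.0 :: --a--▸ n2
  n2 = 0 :: (no moves)
Partition-refinement fixed point:
  B0 = {m0, n0}
  B1 = {m1, n1}
  B2 = {m2, n2}
m0 ∈ B0, n0 ∈ B0 → same block

bisimilar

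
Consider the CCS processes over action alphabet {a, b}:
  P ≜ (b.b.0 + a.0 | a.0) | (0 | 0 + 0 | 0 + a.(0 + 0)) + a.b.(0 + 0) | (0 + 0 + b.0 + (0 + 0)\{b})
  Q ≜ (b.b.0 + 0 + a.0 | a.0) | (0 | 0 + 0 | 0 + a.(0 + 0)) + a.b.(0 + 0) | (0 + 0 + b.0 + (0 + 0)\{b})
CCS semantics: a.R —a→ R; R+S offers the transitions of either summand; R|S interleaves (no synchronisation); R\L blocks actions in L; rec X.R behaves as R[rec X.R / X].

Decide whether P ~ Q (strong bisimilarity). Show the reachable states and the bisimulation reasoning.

YES

P's transition system — 17 states:
  p0 = (b.b.0 + a.0 | a.0) | (0 | 0 + 0 | 0 + a.(0 + 0)) + a.b.(0 + 0) | (0 + 0 + b.0 + (0 + 0)\{b}) → —a→ p1, —a→ p2, —a→ p3, —a→ p4, —b→ p5, —b→ p6
  p1 = (b.b.0 + a.0 | a.0) | (0 + 0) → —a→ p7, —a→ p8, —b→ p9
  p2 = 0 | a.0 | (0 | 0 + 0 | 0 + a.(0 + 0)) → —a→ p10, —a→ p7
  p3 = a.0 | 0 | (0 | 0 + 0 | 0 + a.(0 + 0)) → —a→ p10, —a→ p8
  p4 = b.(0 + 0) | (0 + 0 + b.0 + (0 + 0)\{b}) → —b→ p11, —b→ p12
  p5 = a.b.(0 + 0) | 0 → —a→ p12
  p6 = b.0 | (0 | 0 + 0 | 0 + a.(0 + 0)) → —a→ p9, —b→ p13
  p7 = 0 | a.0 | (0 + 0) → —a→ p14
  p8 = a.0 | 0 | (0 + 0) → —a→ p14
  p9 = b.0 | (0 + 0) → —b→ p15
  p10 = 0 | 0 | (0 | 0 + 0 | 0 + a.(0 + 0)) → —a→ p14
  p11 = (0 + 0) | (0 + 0 + b.0 + (0 + 0)\{b}) → —b→ p16
  p12 = b.(0 + 0) | 0 → —b→ p16
  p13 = 0 | (0 | 0 + 0 | 0 + a.(0 + 0)) → —a→ p15
  p14 = 0 | 0 | (0 + 0) → deadlocked
  p15 = 0 | (0 + 0) → deadlocked
  p16 = (0 + 0) | 0 → deadlocked
Q's transition system — 17 states:
  q0 = (b.b.0 + 0 + a.0 | a.0) | (0 | 0 + 0 | 0 + a.(0 + 0)) + a.b.(0 + 0) | (0 + 0 + b.0 + (0 + 0)\{b}) → —a→ q1, —a→ q2, —a→ q3, —a→ q4, —b→ q5, —b→ q6
  q1 = (b.b.0 + 0 + a.0 | a.0) | (0 + 0) → —a→ q7, —a→ q8, —b→ q9
  q2 = 0 | a.0 | (0 | 0 + 0 | 0 + a.(0 + 0)) → —a→ q10, —a→ q7
  q3 = a.0 | 0 | (0 | 0 + 0 | 0 + a.(0 + 0)) → —a→ q10, —a→ q8
  q4 = b.(0 + 0) | (0 + 0 + b.0 + (0 + 0)\{b}) → —b→ q11, —b→ q12
  q5 = a.b.(0 + 0) | 0 → —a→ q12
  q6 = b.0 | (0 | 0 + 0 | 0 + a.(0 + 0)) → —a→ q9, —b→ q13
  q7 = 0 | a.0 | (0 + 0) → —a→ q14
  q8 = a.0 | 0 | (0 + 0) → —a→ q14
  q9 = b.0 | (0 + 0) → —b→ q15
  q10 = 0 | 0 | (0 | 0 + 0 | 0 + a.(0 + 0)) → —a→ q14
  q11 = (0 + 0) | (0 + 0 + b.0 + (0 + 0)\{b}) → —b→ q16
  q12 = b.(0 + 0) | 0 → —b→ q16
  q13 = 0 | (0 | 0 + 0 | 0 + a.(0 + 0)) → —a→ q15
  q14 = 0 | 0 | (0 + 0) → deadlocked
  q15 = 0 | (0 + 0) → deadlocked
  q16 = (0 + 0) | 0 → deadlocked
Bisimilarity quotient blocks:
  B0 = {p0, q0}
  B1 = {p2, p3, q2, q3}
  B2 = {p10, p13, p7, p8, q10, q13, q7, q8}
  B3 = {p14, p15, p16, q14, q15, q16}
  B4 = {p1, q1}
  B5 = {p11, p12, p9, q11, q12, q9}
  B6 = {p4, q4}
  B7 = {p6, q6}
  B8 = {p5, q5}
p0 ∈ B0, q0 ∈ B0 → same block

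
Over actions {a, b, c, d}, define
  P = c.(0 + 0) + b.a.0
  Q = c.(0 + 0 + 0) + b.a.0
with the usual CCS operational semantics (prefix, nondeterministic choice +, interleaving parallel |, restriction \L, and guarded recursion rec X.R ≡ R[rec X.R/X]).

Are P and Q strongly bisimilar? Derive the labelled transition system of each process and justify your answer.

bisimilar

LTS(P): 4 reachable states
  u0 = c.(0 + 0) + b.a.0 | —b→ u1, —c→ u2
  u1 = a.0 | —a→ u3
  u2 = 0 + 0 | stopped
  u3 = 0 | stopped
LTS(Q): 4 reachable states
  v0 = c.(0 + 0 + 0) + b.a.0 | —b→ v1, —c→ v2
  v1 = a.0 | —a→ v3
  v2 = 0 + 0 + 0 | stopped
  v3 = 0 | stopped
Coarsest stable partition (strong bisimilarity classes):
  B0 = {u0, v0}
  B1 = {u1, v1}
  B2 = {u2, u3, v2, v3}
u0 ∈ B0, v0 ∈ B0 → same block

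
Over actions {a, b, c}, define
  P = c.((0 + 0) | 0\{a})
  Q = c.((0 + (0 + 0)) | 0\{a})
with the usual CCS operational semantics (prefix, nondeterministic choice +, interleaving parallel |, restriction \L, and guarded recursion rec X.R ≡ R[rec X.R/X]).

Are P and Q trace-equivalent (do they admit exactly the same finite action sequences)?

LTS(P): 2 reachable states
  u0 = c.((0 + 0) | 0\{a}) | —c→ u1
  u1 = (0 + 0) | 0\{a} | ·
LTS(Q): 2 reachable states
  v0 = c.((0 + (0 + 0)) | 0\{a}) | —c→ v1
  v1 = (0 + (0 + 0)) | 0\{a} | ·
Coarsest stable partition (strong bisimilarity classes):
  B0 = {u0, v0}
  B1 = {u1, v1}
u0 ∈ B0, v0 ∈ B0 → same block
Bisimilar ⇒ trace-equivalent.

trace-equivalent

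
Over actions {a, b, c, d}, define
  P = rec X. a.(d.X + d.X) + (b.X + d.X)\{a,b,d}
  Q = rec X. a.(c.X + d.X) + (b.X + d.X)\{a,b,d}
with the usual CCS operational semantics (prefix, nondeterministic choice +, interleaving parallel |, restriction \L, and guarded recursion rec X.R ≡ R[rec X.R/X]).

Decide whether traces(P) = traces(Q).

NO — witness ⟨ac⟩

LTS(P): 2 reachable states
  s0 = rec X. a.(d.X + d.X) + (b.X + d.X)\{a,b,d} → =a=> s1
  s1 = d.(rec X. a.(d.X + d.X) + (b.X + d.X)\{a,b,d}) + d.(rec X. a.(d.X + d.X) + (b.X + d.X)\{a,b,d}) → =d=> s0
LTS(Q): 2 reachable states
  t0 = rec X. a.(c.X + d.X) + (b.X + d.X)\{a,b,d} → =a=> t1
  t1 = c.(rec X. a.(c.X + d.X) + (b.X + d.X)\{a,b,d}) + d.(rec X. a.(c.X + d.X) + (b.X + d.X)\{a,b,d}) → =c=> t0, =d=> t0
Run σ = ⟨ac⟩ on Q: start {t0}
  step 1 (a): {t1}
  step 2 (c): {t0}
  ✓ Q
Run σ = ⟨ac⟩ on P: start {s0}
  step 1 (a): {s1}
  step 2 (c): no successor for P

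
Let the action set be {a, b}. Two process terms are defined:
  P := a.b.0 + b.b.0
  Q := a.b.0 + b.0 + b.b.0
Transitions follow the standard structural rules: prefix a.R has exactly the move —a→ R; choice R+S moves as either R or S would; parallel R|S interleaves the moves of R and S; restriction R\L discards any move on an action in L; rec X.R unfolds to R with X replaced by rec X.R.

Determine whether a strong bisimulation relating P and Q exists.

P's transition system — 3 states:
  s0 = a.b.0 + b.b.0 ⊢ —a→ s1, —b→ s1
  s1 = b.0 ⊢ —b→ s2
  s2 = 0 ⊢ stopped
Q's transition system — 3 states:
  t0 = a.b.0 + b.0 + b.b.0 ⊢ —a→ t1, —b→ t1, —b→ t2
  t1 = b.0 ⊢ —b→ t2
  t2 = 0 ⊢ stopped
Partition-refinement fixed point:
  B0 = {s0}
  B1 = {s1, t1}
  B2 = {s2, t2}
  B3 = {t0}
s0 ∈ B0, t0 ∈ B3 → different blocks

P ≁ Q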